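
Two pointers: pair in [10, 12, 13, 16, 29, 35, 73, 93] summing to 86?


lo=0(10)+hi=7(93)=103
lo=0(10)+hi=6(73)=83
lo=1(12)+hi=6(73)=85
lo=2(13)+hi=6(73)=86

Yes: 13+73=86


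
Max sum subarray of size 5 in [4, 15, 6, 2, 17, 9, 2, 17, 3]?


[0:5]: 44
[1:6]: 49
[2:7]: 36
[3:8]: 47
[4:9]: 48

Max: 49 at [1:6]


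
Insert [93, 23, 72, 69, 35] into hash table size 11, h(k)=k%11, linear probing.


Insert 93: h=5 -> slot 5
Insert 23: h=1 -> slot 1
Insert 72: h=6 -> slot 6
Insert 69: h=3 -> slot 3
Insert 35: h=2 -> slot 2

Table: [None, 23, 35, 69, None, 93, 72, None, None, None, None]


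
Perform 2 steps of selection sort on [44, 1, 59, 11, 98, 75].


Initial: [44, 1, 59, 11, 98, 75]
Step 1: min=1 at 1
  Swap: [1, 44, 59, 11, 98, 75]
Step 2: min=11 at 3
  Swap: [1, 11, 59, 44, 98, 75]

After 2 steps: [1, 11, 59, 44, 98, 75]


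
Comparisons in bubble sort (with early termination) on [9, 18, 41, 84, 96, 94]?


Algorithm: bubble sort (with early termination)
Input: [9, 18, 41, 84, 96, 94]
Sorted: [9, 18, 41, 84, 94, 96]

9


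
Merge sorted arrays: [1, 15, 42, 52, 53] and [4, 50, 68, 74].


Take 1 from A
Take 4 from B
Take 15 from A
Take 42 from A
Take 50 from B
Take 52 from A
Take 53 from A

Merged: [1, 4, 15, 42, 50, 52, 53, 68, 74]


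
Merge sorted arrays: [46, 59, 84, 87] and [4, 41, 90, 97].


Take 4 from B
Take 41 from B
Take 46 from A
Take 59 from A
Take 84 from A
Take 87 from A

Merged: [4, 41, 46, 59, 84, 87, 90, 97]


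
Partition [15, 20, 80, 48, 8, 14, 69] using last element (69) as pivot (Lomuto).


Pivot: 69
  15 <= 69: advance i (no swap)
  20 <= 69: advance i (no swap)
  48 <= 69: swap -> [15, 20, 48, 80, 8, 14, 69]
  8 <= 69: swap -> [15, 20, 48, 8, 80, 14, 69]
  14 <= 69: swap -> [15, 20, 48, 8, 14, 80, 69]
Place pivot at 5: [15, 20, 48, 8, 14, 69, 80]

Partitioned: [15, 20, 48, 8, 14, 69, 80]


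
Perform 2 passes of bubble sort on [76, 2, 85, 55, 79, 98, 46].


Initial: [76, 2, 85, 55, 79, 98, 46]
Pass 1: [2, 76, 55, 79, 85, 46, 98] (4 swaps)
Pass 2: [2, 55, 76, 79, 46, 85, 98] (2 swaps)

After 2 passes: [2, 55, 76, 79, 46, 85, 98]


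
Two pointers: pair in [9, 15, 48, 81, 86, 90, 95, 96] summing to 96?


lo=0(9)+hi=7(96)=105
lo=0(9)+hi=6(95)=104
lo=0(9)+hi=5(90)=99
lo=0(9)+hi=4(86)=95
lo=1(15)+hi=4(86)=101
lo=1(15)+hi=3(81)=96

Yes: 15+81=96


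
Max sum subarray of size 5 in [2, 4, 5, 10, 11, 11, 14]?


[0:5]: 32
[1:6]: 41
[2:7]: 51

Max: 51 at [2:7]


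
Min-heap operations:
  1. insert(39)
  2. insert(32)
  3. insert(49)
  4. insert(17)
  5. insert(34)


insert(39) -> [39]
insert(32) -> [32, 39]
insert(49) -> [32, 39, 49]
insert(17) -> [17, 32, 49, 39]
insert(34) -> [17, 32, 49, 39, 34]

Final heap: [17, 32, 49, 39, 34]


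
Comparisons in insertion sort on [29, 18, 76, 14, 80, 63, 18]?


Algorithm: insertion sort
Input: [29, 18, 76, 14, 80, 63, 18]
Sorted: [14, 18, 18, 29, 63, 76, 80]

14


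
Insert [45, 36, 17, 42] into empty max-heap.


Insert 45: [45]
Insert 36: [45, 36]
Insert 17: [45, 36, 17]
Insert 42: [45, 42, 17, 36]

Final heap: [45, 42, 17, 36]


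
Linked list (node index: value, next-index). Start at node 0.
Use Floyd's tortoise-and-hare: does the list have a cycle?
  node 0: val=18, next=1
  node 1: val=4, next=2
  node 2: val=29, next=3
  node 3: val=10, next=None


Floyd's tortoise (slow, +1) and hare (fast, +2):
  init: slow=0, fast=0
  step 1: slow=1, fast=2
  step 2: fast 2->3->None, no cycle

Cycle: no


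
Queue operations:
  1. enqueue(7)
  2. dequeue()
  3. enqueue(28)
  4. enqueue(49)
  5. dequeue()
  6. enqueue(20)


enqueue(7) -> [7]
dequeue()->7, []
enqueue(28) -> [28]
enqueue(49) -> [28, 49]
dequeue()->28, [49]
enqueue(20) -> [49, 20]

Final queue: [49, 20]


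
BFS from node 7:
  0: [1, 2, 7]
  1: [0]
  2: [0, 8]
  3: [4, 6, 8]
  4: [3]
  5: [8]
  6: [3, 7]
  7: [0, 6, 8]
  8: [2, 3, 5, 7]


Visit 7, enqueue [0, 6, 8]
Visit 0, enqueue [1, 2]
Visit 6, enqueue [3]
Visit 8, enqueue [5]
Visit 1, enqueue []
Visit 2, enqueue []
Visit 3, enqueue [4]
Visit 5, enqueue []
Visit 4, enqueue []

BFS order: [7, 0, 6, 8, 1, 2, 3, 5, 4]


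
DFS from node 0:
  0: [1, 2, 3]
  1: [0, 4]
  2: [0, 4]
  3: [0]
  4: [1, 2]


Visit 0, push [3, 2, 1]
Visit 1, push [4]
Visit 4, push [2]
Visit 2, push []
Visit 3, push []

DFS order: [0, 1, 4, 2, 3]


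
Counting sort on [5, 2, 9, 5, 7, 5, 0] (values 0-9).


Input: [5, 2, 9, 5, 7, 5, 0]
Counts: [1, 0, 1, 0, 0, 3, 0, 1, 0, 1]

Sorted: [0, 2, 5, 5, 5, 7, 9]


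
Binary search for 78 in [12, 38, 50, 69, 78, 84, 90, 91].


Step 1: lo=0, hi=7, mid=3, val=69
Step 2: lo=4, hi=7, mid=5, val=84
Step 3: lo=4, hi=4, mid=4, val=78

Found at index 4


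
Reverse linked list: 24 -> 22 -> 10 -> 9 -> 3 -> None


Step 1: curr=24, set curr.next=prev(None) | reversed so far: 24
Step 2: curr=22, set curr.next=prev(24) | reversed so far: 22 -> 24
Step 3: curr=10, set curr.next=prev(22) | reversed so far: 10 -> 22 -> 24
Step 4: curr=9, set curr.next=prev(10) | reversed so far: 9 -> 10 -> 22 -> 24
Step 5: curr=3, set curr.next=prev(9) | reversed so far: 3 -> 9 -> 10 -> 22 -> 24

3 -> 9 -> 10 -> 22 -> 24 -> None


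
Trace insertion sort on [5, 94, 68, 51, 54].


Initial: [5, 94, 68, 51, 54]
Insert 94: [5, 94, 68, 51, 54]
Insert 68: [5, 68, 94, 51, 54]
Insert 51: [5, 51, 68, 94, 54]
Insert 54: [5, 51, 54, 68, 94]

Sorted: [5, 51, 54, 68, 94]


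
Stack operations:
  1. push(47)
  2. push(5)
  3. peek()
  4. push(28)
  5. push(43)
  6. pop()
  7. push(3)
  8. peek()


push(47) -> [47]
push(5) -> [47, 5]
peek()->5
push(28) -> [47, 5, 28]
push(43) -> [47, 5, 28, 43]
pop()->43, [47, 5, 28]
push(3) -> [47, 5, 28, 3]
peek()->3

Final stack: [47, 5, 28, 3]


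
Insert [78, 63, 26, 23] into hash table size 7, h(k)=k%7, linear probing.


Insert 78: h=1 -> slot 1
Insert 63: h=0 -> slot 0
Insert 26: h=5 -> slot 5
Insert 23: h=2 -> slot 2

Table: [63, 78, 23, None, None, 26, None]


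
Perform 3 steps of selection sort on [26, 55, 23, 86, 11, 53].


Initial: [26, 55, 23, 86, 11, 53]
Step 1: min=11 at 4
  Swap: [11, 55, 23, 86, 26, 53]
Step 2: min=23 at 2
  Swap: [11, 23, 55, 86, 26, 53]
Step 3: min=26 at 4
  Swap: [11, 23, 26, 86, 55, 53]

After 3 steps: [11, 23, 26, 86, 55, 53]


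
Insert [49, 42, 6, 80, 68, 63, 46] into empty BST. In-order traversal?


Insert 49: root
Insert 42: L from 49
Insert 6: L from 49 -> L from 42
Insert 80: R from 49
Insert 68: R from 49 -> L from 80
Insert 63: R from 49 -> L from 80 -> L from 68
Insert 46: L from 49 -> R from 42

In-order: [6, 42, 46, 49, 63, 68, 80]


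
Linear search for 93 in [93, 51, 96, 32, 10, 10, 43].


i=0: 93==93 found!

Found at 0, 1 comps


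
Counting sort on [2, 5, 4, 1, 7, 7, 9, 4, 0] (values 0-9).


Input: [2, 5, 4, 1, 7, 7, 9, 4, 0]
Counts: [1, 1, 1, 0, 2, 1, 0, 2, 0, 1]

Sorted: [0, 1, 2, 4, 4, 5, 7, 7, 9]


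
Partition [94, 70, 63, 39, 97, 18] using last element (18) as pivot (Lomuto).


Pivot: 18
Place pivot at 0: [18, 70, 63, 39, 97, 94]

Partitioned: [18, 70, 63, 39, 97, 94]


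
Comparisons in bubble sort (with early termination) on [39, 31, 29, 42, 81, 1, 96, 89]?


Algorithm: bubble sort (with early termination)
Input: [39, 31, 29, 42, 81, 1, 96, 89]
Sorted: [1, 29, 31, 39, 42, 81, 89, 96]

27


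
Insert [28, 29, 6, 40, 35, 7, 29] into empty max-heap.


Insert 28: [28]
Insert 29: [29, 28]
Insert 6: [29, 28, 6]
Insert 40: [40, 29, 6, 28]
Insert 35: [40, 35, 6, 28, 29]
Insert 7: [40, 35, 7, 28, 29, 6]
Insert 29: [40, 35, 29, 28, 29, 6, 7]

Final heap: [40, 35, 29, 28, 29, 6, 7]


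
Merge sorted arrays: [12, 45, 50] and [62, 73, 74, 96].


Take 12 from A
Take 45 from A
Take 50 from A

Merged: [12, 45, 50, 62, 73, 74, 96]


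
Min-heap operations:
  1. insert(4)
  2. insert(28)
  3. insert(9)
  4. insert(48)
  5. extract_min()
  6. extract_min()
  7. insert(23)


insert(4) -> [4]
insert(28) -> [4, 28]
insert(9) -> [4, 28, 9]
insert(48) -> [4, 28, 9, 48]
extract_min()->4, [9, 28, 48]
extract_min()->9, [28, 48]
insert(23) -> [23, 48, 28]

Final heap: [23, 48, 28]


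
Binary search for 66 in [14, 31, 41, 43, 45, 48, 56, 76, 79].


Step 1: lo=0, hi=8, mid=4, val=45
Step 2: lo=5, hi=8, mid=6, val=56
Step 3: lo=7, hi=8, mid=7, val=76

Not found


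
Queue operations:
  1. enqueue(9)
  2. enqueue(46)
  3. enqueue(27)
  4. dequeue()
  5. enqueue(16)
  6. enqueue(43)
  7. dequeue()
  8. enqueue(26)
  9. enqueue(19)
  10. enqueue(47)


enqueue(9) -> [9]
enqueue(46) -> [9, 46]
enqueue(27) -> [9, 46, 27]
dequeue()->9, [46, 27]
enqueue(16) -> [46, 27, 16]
enqueue(43) -> [46, 27, 16, 43]
dequeue()->46, [27, 16, 43]
enqueue(26) -> [27, 16, 43, 26]
enqueue(19) -> [27, 16, 43, 26, 19]
enqueue(47) -> [27, 16, 43, 26, 19, 47]

Final queue: [27, 16, 43, 26, 19, 47]


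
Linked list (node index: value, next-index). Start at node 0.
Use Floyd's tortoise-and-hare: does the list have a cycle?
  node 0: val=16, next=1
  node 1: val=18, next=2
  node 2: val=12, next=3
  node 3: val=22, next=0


Floyd's tortoise (slow, +1) and hare (fast, +2):
  init: slow=0, fast=0
  step 1: slow=1, fast=2
  step 2: slow=2, fast=0
  step 3: slow=3, fast=2
  step 4: slow=0, fast=0
  slow == fast at node 0: cycle detected

Cycle: yes


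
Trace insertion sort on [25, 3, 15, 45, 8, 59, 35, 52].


Initial: [25, 3, 15, 45, 8, 59, 35, 52]
Insert 3: [3, 25, 15, 45, 8, 59, 35, 52]
Insert 15: [3, 15, 25, 45, 8, 59, 35, 52]
Insert 45: [3, 15, 25, 45, 8, 59, 35, 52]
Insert 8: [3, 8, 15, 25, 45, 59, 35, 52]
Insert 59: [3, 8, 15, 25, 45, 59, 35, 52]
Insert 35: [3, 8, 15, 25, 35, 45, 59, 52]
Insert 52: [3, 8, 15, 25, 35, 45, 52, 59]

Sorted: [3, 8, 15, 25, 35, 45, 52, 59]


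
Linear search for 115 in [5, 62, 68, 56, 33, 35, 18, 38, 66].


i=0: 5!=115
i=1: 62!=115
i=2: 68!=115
i=3: 56!=115
i=4: 33!=115
i=5: 35!=115
i=6: 18!=115
i=7: 38!=115
i=8: 66!=115

Not found, 9 comps


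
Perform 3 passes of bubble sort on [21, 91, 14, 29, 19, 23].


Initial: [21, 91, 14, 29, 19, 23]
Pass 1: [21, 14, 29, 19, 23, 91] (4 swaps)
Pass 2: [14, 21, 19, 23, 29, 91] (3 swaps)
Pass 3: [14, 19, 21, 23, 29, 91] (1 swaps)

After 3 passes: [14, 19, 21, 23, 29, 91]


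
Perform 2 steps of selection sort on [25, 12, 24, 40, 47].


Initial: [25, 12, 24, 40, 47]
Step 1: min=12 at 1
  Swap: [12, 25, 24, 40, 47]
Step 2: min=24 at 2
  Swap: [12, 24, 25, 40, 47]

After 2 steps: [12, 24, 25, 40, 47]


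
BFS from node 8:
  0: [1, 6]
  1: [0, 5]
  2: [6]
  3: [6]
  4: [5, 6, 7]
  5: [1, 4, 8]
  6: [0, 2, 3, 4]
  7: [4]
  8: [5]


Visit 8, enqueue [5]
Visit 5, enqueue [1, 4]
Visit 1, enqueue [0]
Visit 4, enqueue [6, 7]
Visit 0, enqueue []
Visit 6, enqueue [2, 3]
Visit 7, enqueue []
Visit 2, enqueue []
Visit 3, enqueue []

BFS order: [8, 5, 1, 4, 0, 6, 7, 2, 3]


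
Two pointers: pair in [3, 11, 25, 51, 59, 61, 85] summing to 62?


lo=0(3)+hi=6(85)=88
lo=0(3)+hi=5(61)=64
lo=0(3)+hi=4(59)=62

Yes: 3+59=62


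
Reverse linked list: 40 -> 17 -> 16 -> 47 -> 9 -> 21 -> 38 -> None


Step 1: curr=40, set curr.next=prev(None) | reversed so far: 40
Step 2: curr=17, set curr.next=prev(40) | reversed so far: 17 -> 40
Step 3: curr=16, set curr.next=prev(17) | reversed so far: 16 -> 17 -> 40
Step 4: curr=47, set curr.next=prev(16) | reversed so far: 47 -> 16 -> 17 -> 40
Step 5: curr=9, set curr.next=prev(47) | reversed so far: 9 -> 47 -> 16 -> 17 -> 40
Step 6: curr=21, set curr.next=prev(9) | reversed so far: 21 -> 9 -> 47 -> 16 -> 17 -> 40
Step 7: curr=38, set curr.next=prev(21) | reversed so far: 38 -> 21 -> 9 -> 47 -> 16 -> 17 -> 40

38 -> 21 -> 9 -> 47 -> 16 -> 17 -> 40 -> None


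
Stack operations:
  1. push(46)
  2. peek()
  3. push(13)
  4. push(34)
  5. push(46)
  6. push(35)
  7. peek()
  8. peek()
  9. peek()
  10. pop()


push(46) -> [46]
peek()->46
push(13) -> [46, 13]
push(34) -> [46, 13, 34]
push(46) -> [46, 13, 34, 46]
push(35) -> [46, 13, 34, 46, 35]
peek()->35
peek()->35
peek()->35
pop()->35, [46, 13, 34, 46]

Final stack: [46, 13, 34, 46]


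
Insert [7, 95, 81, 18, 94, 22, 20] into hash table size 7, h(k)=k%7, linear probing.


Insert 7: h=0 -> slot 0
Insert 95: h=4 -> slot 4
Insert 81: h=4, 1 probes -> slot 5
Insert 18: h=4, 2 probes -> slot 6
Insert 94: h=3 -> slot 3
Insert 22: h=1 -> slot 1
Insert 20: h=6, 3 probes -> slot 2

Table: [7, 22, 20, 94, 95, 81, 18]


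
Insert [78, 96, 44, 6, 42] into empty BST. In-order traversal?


Insert 78: root
Insert 96: R from 78
Insert 44: L from 78
Insert 6: L from 78 -> L from 44
Insert 42: L from 78 -> L from 44 -> R from 6

In-order: [6, 42, 44, 78, 96]


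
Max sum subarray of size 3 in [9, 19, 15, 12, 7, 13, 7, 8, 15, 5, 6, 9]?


[0:3]: 43
[1:4]: 46
[2:5]: 34
[3:6]: 32
[4:7]: 27
[5:8]: 28
[6:9]: 30
[7:10]: 28
[8:11]: 26
[9:12]: 20

Max: 46 at [1:4]


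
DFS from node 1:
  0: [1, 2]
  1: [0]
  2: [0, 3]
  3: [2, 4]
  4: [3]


Visit 1, push [0]
Visit 0, push [2]
Visit 2, push [3]
Visit 3, push [4]
Visit 4, push []

DFS order: [1, 0, 2, 3, 4]


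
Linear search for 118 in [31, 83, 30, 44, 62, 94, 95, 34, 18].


i=0: 31!=118
i=1: 83!=118
i=2: 30!=118
i=3: 44!=118
i=4: 62!=118
i=5: 94!=118
i=6: 95!=118
i=7: 34!=118
i=8: 18!=118

Not found, 9 comps


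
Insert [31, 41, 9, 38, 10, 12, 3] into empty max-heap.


Insert 31: [31]
Insert 41: [41, 31]
Insert 9: [41, 31, 9]
Insert 38: [41, 38, 9, 31]
Insert 10: [41, 38, 9, 31, 10]
Insert 12: [41, 38, 12, 31, 10, 9]
Insert 3: [41, 38, 12, 31, 10, 9, 3]

Final heap: [41, 38, 12, 31, 10, 9, 3]


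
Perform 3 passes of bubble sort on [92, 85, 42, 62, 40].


Initial: [92, 85, 42, 62, 40]
Pass 1: [85, 42, 62, 40, 92] (4 swaps)
Pass 2: [42, 62, 40, 85, 92] (3 swaps)
Pass 3: [42, 40, 62, 85, 92] (1 swaps)

After 3 passes: [42, 40, 62, 85, 92]


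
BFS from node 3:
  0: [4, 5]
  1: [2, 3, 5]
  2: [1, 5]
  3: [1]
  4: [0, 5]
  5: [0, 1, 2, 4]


Visit 3, enqueue [1]
Visit 1, enqueue [2, 5]
Visit 2, enqueue []
Visit 5, enqueue [0, 4]
Visit 0, enqueue []
Visit 4, enqueue []

BFS order: [3, 1, 2, 5, 0, 4]


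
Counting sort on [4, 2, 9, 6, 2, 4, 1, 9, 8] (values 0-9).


Input: [4, 2, 9, 6, 2, 4, 1, 9, 8]
Counts: [0, 1, 2, 0, 2, 0, 1, 0, 1, 2]

Sorted: [1, 2, 2, 4, 4, 6, 8, 9, 9]


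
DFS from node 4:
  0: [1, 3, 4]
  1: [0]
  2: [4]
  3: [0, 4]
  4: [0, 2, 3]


Visit 4, push [3, 2, 0]
Visit 0, push [3, 1]
Visit 1, push []
Visit 3, push []
Visit 2, push []

DFS order: [4, 0, 1, 3, 2]


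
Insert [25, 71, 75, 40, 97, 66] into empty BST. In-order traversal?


Insert 25: root
Insert 71: R from 25
Insert 75: R from 25 -> R from 71
Insert 40: R from 25 -> L from 71
Insert 97: R from 25 -> R from 71 -> R from 75
Insert 66: R from 25 -> L from 71 -> R from 40

In-order: [25, 40, 66, 71, 75, 97]


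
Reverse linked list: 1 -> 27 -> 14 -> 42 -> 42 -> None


Step 1: curr=1, set curr.next=prev(None) | reversed so far: 1
Step 2: curr=27, set curr.next=prev(1) | reversed so far: 27 -> 1
Step 3: curr=14, set curr.next=prev(27) | reversed so far: 14 -> 27 -> 1
Step 4: curr=42, set curr.next=prev(14) | reversed so far: 42 -> 14 -> 27 -> 1
Step 5: curr=42, set curr.next=prev(42) | reversed so far: 42 -> 42 -> 14 -> 27 -> 1

42 -> 42 -> 14 -> 27 -> 1 -> None


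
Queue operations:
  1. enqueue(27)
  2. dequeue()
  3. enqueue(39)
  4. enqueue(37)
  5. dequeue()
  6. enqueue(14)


enqueue(27) -> [27]
dequeue()->27, []
enqueue(39) -> [39]
enqueue(37) -> [39, 37]
dequeue()->39, [37]
enqueue(14) -> [37, 14]

Final queue: [37, 14]


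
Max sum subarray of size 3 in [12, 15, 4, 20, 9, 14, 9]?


[0:3]: 31
[1:4]: 39
[2:5]: 33
[3:6]: 43
[4:7]: 32

Max: 43 at [3:6]


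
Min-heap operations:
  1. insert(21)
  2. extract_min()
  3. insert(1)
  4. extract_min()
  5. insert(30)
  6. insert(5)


insert(21) -> [21]
extract_min()->21, []
insert(1) -> [1]
extract_min()->1, []
insert(30) -> [30]
insert(5) -> [5, 30]

Final heap: [5, 30]


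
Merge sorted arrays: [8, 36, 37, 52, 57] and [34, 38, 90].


Take 8 from A
Take 34 from B
Take 36 from A
Take 37 from A
Take 38 from B
Take 52 from A
Take 57 from A

Merged: [8, 34, 36, 37, 38, 52, 57, 90]


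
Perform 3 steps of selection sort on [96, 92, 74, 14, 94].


Initial: [96, 92, 74, 14, 94]
Step 1: min=14 at 3
  Swap: [14, 92, 74, 96, 94]
Step 2: min=74 at 2
  Swap: [14, 74, 92, 96, 94]
Step 3: min=92 at 2
  Swap: [14, 74, 92, 96, 94]

After 3 steps: [14, 74, 92, 96, 94]


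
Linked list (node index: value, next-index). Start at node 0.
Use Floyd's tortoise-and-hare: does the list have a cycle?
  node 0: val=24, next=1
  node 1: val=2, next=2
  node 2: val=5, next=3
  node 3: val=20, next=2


Floyd's tortoise (slow, +1) and hare (fast, +2):
  init: slow=0, fast=0
  step 1: slow=1, fast=2
  step 2: slow=2, fast=2
  slow == fast at node 2: cycle detected

Cycle: yes


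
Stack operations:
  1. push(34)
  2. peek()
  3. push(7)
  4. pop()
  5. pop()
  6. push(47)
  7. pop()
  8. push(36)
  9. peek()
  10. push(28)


push(34) -> [34]
peek()->34
push(7) -> [34, 7]
pop()->7, [34]
pop()->34, []
push(47) -> [47]
pop()->47, []
push(36) -> [36]
peek()->36
push(28) -> [36, 28]

Final stack: [36, 28]


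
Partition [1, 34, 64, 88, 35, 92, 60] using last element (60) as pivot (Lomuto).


Pivot: 60
  1 <= 60: advance i (no swap)
  34 <= 60: advance i (no swap)
  35 <= 60: swap -> [1, 34, 35, 88, 64, 92, 60]
Place pivot at 3: [1, 34, 35, 60, 64, 92, 88]

Partitioned: [1, 34, 35, 60, 64, 92, 88]


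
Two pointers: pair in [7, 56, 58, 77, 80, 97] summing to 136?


lo=0(7)+hi=5(97)=104
lo=1(56)+hi=5(97)=153
lo=1(56)+hi=4(80)=136

Yes: 56+80=136


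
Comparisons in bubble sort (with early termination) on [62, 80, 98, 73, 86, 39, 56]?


Algorithm: bubble sort (with early termination)
Input: [62, 80, 98, 73, 86, 39, 56]
Sorted: [39, 56, 62, 73, 80, 86, 98]

21


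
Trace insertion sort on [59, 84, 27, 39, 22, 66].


Initial: [59, 84, 27, 39, 22, 66]
Insert 84: [59, 84, 27, 39, 22, 66]
Insert 27: [27, 59, 84, 39, 22, 66]
Insert 39: [27, 39, 59, 84, 22, 66]
Insert 22: [22, 27, 39, 59, 84, 66]
Insert 66: [22, 27, 39, 59, 66, 84]

Sorted: [22, 27, 39, 59, 66, 84]


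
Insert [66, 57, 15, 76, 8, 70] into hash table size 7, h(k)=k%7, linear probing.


Insert 66: h=3 -> slot 3
Insert 57: h=1 -> slot 1
Insert 15: h=1, 1 probes -> slot 2
Insert 76: h=6 -> slot 6
Insert 8: h=1, 3 probes -> slot 4
Insert 70: h=0 -> slot 0

Table: [70, 57, 15, 66, 8, None, 76]


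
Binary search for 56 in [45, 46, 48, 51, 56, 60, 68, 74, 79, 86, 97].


Step 1: lo=0, hi=10, mid=5, val=60
Step 2: lo=0, hi=4, mid=2, val=48
Step 3: lo=3, hi=4, mid=3, val=51
Step 4: lo=4, hi=4, mid=4, val=56

Found at index 4


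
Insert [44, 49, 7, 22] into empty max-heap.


Insert 44: [44]
Insert 49: [49, 44]
Insert 7: [49, 44, 7]
Insert 22: [49, 44, 7, 22]

Final heap: [49, 44, 7, 22]


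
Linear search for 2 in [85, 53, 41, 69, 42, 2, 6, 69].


i=0: 85!=2
i=1: 53!=2
i=2: 41!=2
i=3: 69!=2
i=4: 42!=2
i=5: 2==2 found!

Found at 5, 6 comps


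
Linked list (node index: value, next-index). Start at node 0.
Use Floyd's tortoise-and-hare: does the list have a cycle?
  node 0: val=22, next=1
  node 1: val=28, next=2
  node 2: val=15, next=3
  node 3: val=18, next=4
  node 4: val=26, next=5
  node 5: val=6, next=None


Floyd's tortoise (slow, +1) and hare (fast, +2):
  init: slow=0, fast=0
  step 1: slow=1, fast=2
  step 2: slow=2, fast=4
  step 3: fast 4->5->None, no cycle

Cycle: no


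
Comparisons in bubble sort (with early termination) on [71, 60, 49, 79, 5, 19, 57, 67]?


Algorithm: bubble sort (with early termination)
Input: [71, 60, 49, 79, 5, 19, 57, 67]
Sorted: [5, 19, 49, 57, 60, 67, 71, 79]

25


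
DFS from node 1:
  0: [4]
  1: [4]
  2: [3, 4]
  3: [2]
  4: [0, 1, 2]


Visit 1, push [4]
Visit 4, push [2, 0]
Visit 0, push []
Visit 2, push [3]
Visit 3, push []

DFS order: [1, 4, 0, 2, 3]


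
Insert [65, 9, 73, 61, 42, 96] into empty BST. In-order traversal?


Insert 65: root
Insert 9: L from 65
Insert 73: R from 65
Insert 61: L from 65 -> R from 9
Insert 42: L from 65 -> R from 9 -> L from 61
Insert 96: R from 65 -> R from 73

In-order: [9, 42, 61, 65, 73, 96]


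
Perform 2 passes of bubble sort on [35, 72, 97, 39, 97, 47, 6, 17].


Initial: [35, 72, 97, 39, 97, 47, 6, 17]
Pass 1: [35, 72, 39, 97, 47, 6, 17, 97] (4 swaps)
Pass 2: [35, 39, 72, 47, 6, 17, 97, 97] (4 swaps)

After 2 passes: [35, 39, 72, 47, 6, 17, 97, 97]


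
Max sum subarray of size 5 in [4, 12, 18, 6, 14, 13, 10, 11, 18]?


[0:5]: 54
[1:6]: 63
[2:7]: 61
[3:8]: 54
[4:9]: 66

Max: 66 at [4:9]


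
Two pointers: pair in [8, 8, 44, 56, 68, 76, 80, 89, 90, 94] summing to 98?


lo=0(8)+hi=9(94)=102
lo=0(8)+hi=8(90)=98

Yes: 8+90=98


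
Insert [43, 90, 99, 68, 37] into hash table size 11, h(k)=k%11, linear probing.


Insert 43: h=10 -> slot 10
Insert 90: h=2 -> slot 2
Insert 99: h=0 -> slot 0
Insert 68: h=2, 1 probes -> slot 3
Insert 37: h=4 -> slot 4

Table: [99, None, 90, 68, 37, None, None, None, None, None, 43]


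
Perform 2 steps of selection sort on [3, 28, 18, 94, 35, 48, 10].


Initial: [3, 28, 18, 94, 35, 48, 10]
Step 1: min=3 at 0
  Swap: [3, 28, 18, 94, 35, 48, 10]
Step 2: min=10 at 6
  Swap: [3, 10, 18, 94, 35, 48, 28]

After 2 steps: [3, 10, 18, 94, 35, 48, 28]


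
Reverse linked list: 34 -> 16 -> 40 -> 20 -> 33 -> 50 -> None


Step 1: curr=34, set curr.next=prev(None) | reversed so far: 34
Step 2: curr=16, set curr.next=prev(34) | reversed so far: 16 -> 34
Step 3: curr=40, set curr.next=prev(16) | reversed so far: 40 -> 16 -> 34
Step 4: curr=20, set curr.next=prev(40) | reversed so far: 20 -> 40 -> 16 -> 34
Step 5: curr=33, set curr.next=prev(20) | reversed so far: 33 -> 20 -> 40 -> 16 -> 34
Step 6: curr=50, set curr.next=prev(33) | reversed so far: 50 -> 33 -> 20 -> 40 -> 16 -> 34

50 -> 33 -> 20 -> 40 -> 16 -> 34 -> None


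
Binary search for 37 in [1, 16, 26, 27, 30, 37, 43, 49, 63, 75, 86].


Step 1: lo=0, hi=10, mid=5, val=37

Found at index 5


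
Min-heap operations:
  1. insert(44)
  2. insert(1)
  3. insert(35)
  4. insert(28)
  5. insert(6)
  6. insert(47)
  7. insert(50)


insert(44) -> [44]
insert(1) -> [1, 44]
insert(35) -> [1, 44, 35]
insert(28) -> [1, 28, 35, 44]
insert(6) -> [1, 6, 35, 44, 28]
insert(47) -> [1, 6, 35, 44, 28, 47]
insert(50) -> [1, 6, 35, 44, 28, 47, 50]

Final heap: [1, 6, 35, 44, 28, 47, 50]


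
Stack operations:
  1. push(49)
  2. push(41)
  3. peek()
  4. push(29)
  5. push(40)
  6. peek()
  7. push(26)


push(49) -> [49]
push(41) -> [49, 41]
peek()->41
push(29) -> [49, 41, 29]
push(40) -> [49, 41, 29, 40]
peek()->40
push(26) -> [49, 41, 29, 40, 26]

Final stack: [49, 41, 29, 40, 26]


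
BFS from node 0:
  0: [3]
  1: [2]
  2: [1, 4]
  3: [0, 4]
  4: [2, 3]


Visit 0, enqueue [3]
Visit 3, enqueue [4]
Visit 4, enqueue [2]
Visit 2, enqueue [1]
Visit 1, enqueue []

BFS order: [0, 3, 4, 2, 1]


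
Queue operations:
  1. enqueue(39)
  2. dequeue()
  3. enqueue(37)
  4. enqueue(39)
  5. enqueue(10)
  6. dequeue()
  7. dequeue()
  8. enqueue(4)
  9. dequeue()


enqueue(39) -> [39]
dequeue()->39, []
enqueue(37) -> [37]
enqueue(39) -> [37, 39]
enqueue(10) -> [37, 39, 10]
dequeue()->37, [39, 10]
dequeue()->39, [10]
enqueue(4) -> [10, 4]
dequeue()->10, [4]

Final queue: [4]


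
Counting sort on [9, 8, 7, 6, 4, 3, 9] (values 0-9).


Input: [9, 8, 7, 6, 4, 3, 9]
Counts: [0, 0, 0, 1, 1, 0, 1, 1, 1, 2]

Sorted: [3, 4, 6, 7, 8, 9, 9]


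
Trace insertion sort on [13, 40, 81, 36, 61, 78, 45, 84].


Initial: [13, 40, 81, 36, 61, 78, 45, 84]
Insert 40: [13, 40, 81, 36, 61, 78, 45, 84]
Insert 81: [13, 40, 81, 36, 61, 78, 45, 84]
Insert 36: [13, 36, 40, 81, 61, 78, 45, 84]
Insert 61: [13, 36, 40, 61, 81, 78, 45, 84]
Insert 78: [13, 36, 40, 61, 78, 81, 45, 84]
Insert 45: [13, 36, 40, 45, 61, 78, 81, 84]
Insert 84: [13, 36, 40, 45, 61, 78, 81, 84]

Sorted: [13, 36, 40, 45, 61, 78, 81, 84]


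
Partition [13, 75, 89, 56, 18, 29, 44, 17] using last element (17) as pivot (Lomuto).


Pivot: 17
  13 <= 17: advance i (no swap)
Place pivot at 1: [13, 17, 89, 56, 18, 29, 44, 75]

Partitioned: [13, 17, 89, 56, 18, 29, 44, 75]


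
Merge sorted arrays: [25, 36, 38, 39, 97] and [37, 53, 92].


Take 25 from A
Take 36 from A
Take 37 from B
Take 38 from A
Take 39 from A
Take 53 from B
Take 92 from B

Merged: [25, 36, 37, 38, 39, 53, 92, 97]


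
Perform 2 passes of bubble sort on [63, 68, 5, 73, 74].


Initial: [63, 68, 5, 73, 74]
Pass 1: [63, 5, 68, 73, 74] (1 swaps)
Pass 2: [5, 63, 68, 73, 74] (1 swaps)

After 2 passes: [5, 63, 68, 73, 74]


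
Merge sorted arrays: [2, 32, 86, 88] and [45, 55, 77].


Take 2 from A
Take 32 from A
Take 45 from B
Take 55 from B
Take 77 from B

Merged: [2, 32, 45, 55, 77, 86, 88]


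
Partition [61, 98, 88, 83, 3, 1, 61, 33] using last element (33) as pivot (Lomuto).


Pivot: 33
  3 <= 33: swap -> [3, 98, 88, 83, 61, 1, 61, 33]
  1 <= 33: swap -> [3, 1, 88, 83, 61, 98, 61, 33]
Place pivot at 2: [3, 1, 33, 83, 61, 98, 61, 88]

Partitioned: [3, 1, 33, 83, 61, 98, 61, 88]


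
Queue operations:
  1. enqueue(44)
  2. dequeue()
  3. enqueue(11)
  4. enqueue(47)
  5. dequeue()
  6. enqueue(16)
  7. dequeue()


enqueue(44) -> [44]
dequeue()->44, []
enqueue(11) -> [11]
enqueue(47) -> [11, 47]
dequeue()->11, [47]
enqueue(16) -> [47, 16]
dequeue()->47, [16]

Final queue: [16]


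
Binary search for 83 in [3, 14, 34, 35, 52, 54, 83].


Step 1: lo=0, hi=6, mid=3, val=35
Step 2: lo=4, hi=6, mid=5, val=54
Step 3: lo=6, hi=6, mid=6, val=83

Found at index 6


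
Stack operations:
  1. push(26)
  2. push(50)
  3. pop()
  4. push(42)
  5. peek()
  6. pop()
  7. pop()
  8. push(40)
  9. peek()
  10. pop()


push(26) -> [26]
push(50) -> [26, 50]
pop()->50, [26]
push(42) -> [26, 42]
peek()->42
pop()->42, [26]
pop()->26, []
push(40) -> [40]
peek()->40
pop()->40, []

Final stack: []


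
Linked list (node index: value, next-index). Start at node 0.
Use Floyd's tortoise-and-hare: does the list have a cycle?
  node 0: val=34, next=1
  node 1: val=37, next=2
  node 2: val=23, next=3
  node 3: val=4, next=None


Floyd's tortoise (slow, +1) and hare (fast, +2):
  init: slow=0, fast=0
  step 1: slow=1, fast=2
  step 2: fast 2->3->None, no cycle

Cycle: no


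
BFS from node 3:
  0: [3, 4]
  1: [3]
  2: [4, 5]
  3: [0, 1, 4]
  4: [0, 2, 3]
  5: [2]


Visit 3, enqueue [0, 1, 4]
Visit 0, enqueue []
Visit 1, enqueue []
Visit 4, enqueue [2]
Visit 2, enqueue [5]
Visit 5, enqueue []

BFS order: [3, 0, 1, 4, 2, 5]


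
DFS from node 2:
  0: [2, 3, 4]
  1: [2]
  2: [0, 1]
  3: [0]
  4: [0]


Visit 2, push [1, 0]
Visit 0, push [4, 3]
Visit 3, push []
Visit 4, push []
Visit 1, push []

DFS order: [2, 0, 3, 4, 1]


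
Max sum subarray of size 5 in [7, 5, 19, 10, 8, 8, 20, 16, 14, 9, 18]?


[0:5]: 49
[1:6]: 50
[2:7]: 65
[3:8]: 62
[4:9]: 66
[5:10]: 67
[6:11]: 77

Max: 77 at [6:11]


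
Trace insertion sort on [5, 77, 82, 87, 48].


Initial: [5, 77, 82, 87, 48]
Insert 77: [5, 77, 82, 87, 48]
Insert 82: [5, 77, 82, 87, 48]
Insert 87: [5, 77, 82, 87, 48]
Insert 48: [5, 48, 77, 82, 87]

Sorted: [5, 48, 77, 82, 87]


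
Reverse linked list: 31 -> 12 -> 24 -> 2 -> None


Step 1: curr=31, set curr.next=prev(None) | reversed so far: 31
Step 2: curr=12, set curr.next=prev(31) | reversed so far: 12 -> 31
Step 3: curr=24, set curr.next=prev(12) | reversed so far: 24 -> 12 -> 31
Step 4: curr=2, set curr.next=prev(24) | reversed so far: 2 -> 24 -> 12 -> 31

2 -> 24 -> 12 -> 31 -> None


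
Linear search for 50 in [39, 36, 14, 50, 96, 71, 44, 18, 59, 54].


i=0: 39!=50
i=1: 36!=50
i=2: 14!=50
i=3: 50==50 found!

Found at 3, 4 comps


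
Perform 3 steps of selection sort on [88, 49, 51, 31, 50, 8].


Initial: [88, 49, 51, 31, 50, 8]
Step 1: min=8 at 5
  Swap: [8, 49, 51, 31, 50, 88]
Step 2: min=31 at 3
  Swap: [8, 31, 51, 49, 50, 88]
Step 3: min=49 at 3
  Swap: [8, 31, 49, 51, 50, 88]

After 3 steps: [8, 31, 49, 51, 50, 88]


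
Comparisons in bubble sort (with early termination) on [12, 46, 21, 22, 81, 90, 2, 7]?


Algorithm: bubble sort (with early termination)
Input: [12, 46, 21, 22, 81, 90, 2, 7]
Sorted: [2, 7, 12, 21, 22, 46, 81, 90]

28


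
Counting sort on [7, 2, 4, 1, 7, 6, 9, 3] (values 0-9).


Input: [7, 2, 4, 1, 7, 6, 9, 3]
Counts: [0, 1, 1, 1, 1, 0, 1, 2, 0, 1]

Sorted: [1, 2, 3, 4, 6, 7, 7, 9]


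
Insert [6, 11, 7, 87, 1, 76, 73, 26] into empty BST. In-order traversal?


Insert 6: root
Insert 11: R from 6
Insert 7: R from 6 -> L from 11
Insert 87: R from 6 -> R from 11
Insert 1: L from 6
Insert 76: R from 6 -> R from 11 -> L from 87
Insert 73: R from 6 -> R from 11 -> L from 87 -> L from 76
Insert 26: R from 6 -> R from 11 -> L from 87 -> L from 76 -> L from 73

In-order: [1, 6, 7, 11, 26, 73, 76, 87]


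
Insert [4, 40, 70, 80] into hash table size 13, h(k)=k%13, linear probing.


Insert 4: h=4 -> slot 4
Insert 40: h=1 -> slot 1
Insert 70: h=5 -> slot 5
Insert 80: h=2 -> slot 2

Table: [None, 40, 80, None, 4, 70, None, None, None, None, None, None, None]


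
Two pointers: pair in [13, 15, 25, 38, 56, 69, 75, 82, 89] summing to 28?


lo=0(13)+hi=8(89)=102
lo=0(13)+hi=7(82)=95
lo=0(13)+hi=6(75)=88
lo=0(13)+hi=5(69)=82
lo=0(13)+hi=4(56)=69
lo=0(13)+hi=3(38)=51
lo=0(13)+hi=2(25)=38
lo=0(13)+hi=1(15)=28

Yes: 13+15=28


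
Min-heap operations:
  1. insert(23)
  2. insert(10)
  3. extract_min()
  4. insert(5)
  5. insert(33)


insert(23) -> [23]
insert(10) -> [10, 23]
extract_min()->10, [23]
insert(5) -> [5, 23]
insert(33) -> [5, 23, 33]

Final heap: [5, 23, 33]


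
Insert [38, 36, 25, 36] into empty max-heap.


Insert 38: [38]
Insert 36: [38, 36]
Insert 25: [38, 36, 25]
Insert 36: [38, 36, 25, 36]

Final heap: [38, 36, 25, 36]


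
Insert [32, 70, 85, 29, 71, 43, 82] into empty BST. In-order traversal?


Insert 32: root
Insert 70: R from 32
Insert 85: R from 32 -> R from 70
Insert 29: L from 32
Insert 71: R from 32 -> R from 70 -> L from 85
Insert 43: R from 32 -> L from 70
Insert 82: R from 32 -> R from 70 -> L from 85 -> R from 71

In-order: [29, 32, 43, 70, 71, 82, 85]


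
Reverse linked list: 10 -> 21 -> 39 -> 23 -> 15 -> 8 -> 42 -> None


Step 1: curr=10, set curr.next=prev(None) | reversed so far: 10
Step 2: curr=21, set curr.next=prev(10) | reversed so far: 21 -> 10
Step 3: curr=39, set curr.next=prev(21) | reversed so far: 39 -> 21 -> 10
Step 4: curr=23, set curr.next=prev(39) | reversed so far: 23 -> 39 -> 21 -> 10
Step 5: curr=15, set curr.next=prev(23) | reversed so far: 15 -> 23 -> 39 -> 21 -> 10
Step 6: curr=8, set curr.next=prev(15) | reversed so far: 8 -> 15 -> 23 -> 39 -> 21 -> 10
Step 7: curr=42, set curr.next=prev(8) | reversed so far: 42 -> 8 -> 15 -> 23 -> 39 -> 21 -> 10

42 -> 8 -> 15 -> 23 -> 39 -> 21 -> 10 -> None


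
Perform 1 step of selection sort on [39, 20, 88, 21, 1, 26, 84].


Initial: [39, 20, 88, 21, 1, 26, 84]
Step 1: min=1 at 4
  Swap: [1, 20, 88, 21, 39, 26, 84]

After 1 step: [1, 20, 88, 21, 39, 26, 84]


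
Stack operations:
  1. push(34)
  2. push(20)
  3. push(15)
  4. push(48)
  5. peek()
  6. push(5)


push(34) -> [34]
push(20) -> [34, 20]
push(15) -> [34, 20, 15]
push(48) -> [34, 20, 15, 48]
peek()->48
push(5) -> [34, 20, 15, 48, 5]

Final stack: [34, 20, 15, 48, 5]


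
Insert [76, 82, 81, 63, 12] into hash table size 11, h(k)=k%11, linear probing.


Insert 76: h=10 -> slot 10
Insert 82: h=5 -> slot 5
Insert 81: h=4 -> slot 4
Insert 63: h=8 -> slot 8
Insert 12: h=1 -> slot 1

Table: [None, 12, None, None, 81, 82, None, None, 63, None, 76]


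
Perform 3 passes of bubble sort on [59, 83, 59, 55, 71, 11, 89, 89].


Initial: [59, 83, 59, 55, 71, 11, 89, 89]
Pass 1: [59, 59, 55, 71, 11, 83, 89, 89] (4 swaps)
Pass 2: [59, 55, 59, 11, 71, 83, 89, 89] (2 swaps)
Pass 3: [55, 59, 11, 59, 71, 83, 89, 89] (2 swaps)

After 3 passes: [55, 59, 11, 59, 71, 83, 89, 89]


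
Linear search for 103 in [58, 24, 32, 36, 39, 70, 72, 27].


i=0: 58!=103
i=1: 24!=103
i=2: 32!=103
i=3: 36!=103
i=4: 39!=103
i=5: 70!=103
i=6: 72!=103
i=7: 27!=103

Not found, 8 comps


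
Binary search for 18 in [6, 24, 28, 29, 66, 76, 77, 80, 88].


Step 1: lo=0, hi=8, mid=4, val=66
Step 2: lo=0, hi=3, mid=1, val=24
Step 3: lo=0, hi=0, mid=0, val=6

Not found


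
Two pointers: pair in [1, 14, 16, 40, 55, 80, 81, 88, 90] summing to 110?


lo=0(1)+hi=8(90)=91
lo=1(14)+hi=8(90)=104
lo=2(16)+hi=8(90)=106
lo=3(40)+hi=8(90)=130
lo=3(40)+hi=7(88)=128
lo=3(40)+hi=6(81)=121
lo=3(40)+hi=5(80)=120
lo=3(40)+hi=4(55)=95

No pair found


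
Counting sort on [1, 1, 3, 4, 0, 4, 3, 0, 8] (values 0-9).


Input: [1, 1, 3, 4, 0, 4, 3, 0, 8]
Counts: [2, 2, 0, 2, 2, 0, 0, 0, 1, 0]

Sorted: [0, 0, 1, 1, 3, 3, 4, 4, 8]


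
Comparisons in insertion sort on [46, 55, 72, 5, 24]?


Algorithm: insertion sort
Input: [46, 55, 72, 5, 24]
Sorted: [5, 24, 46, 55, 72]

9


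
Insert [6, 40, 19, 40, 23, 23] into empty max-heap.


Insert 6: [6]
Insert 40: [40, 6]
Insert 19: [40, 6, 19]
Insert 40: [40, 40, 19, 6]
Insert 23: [40, 40, 19, 6, 23]
Insert 23: [40, 40, 23, 6, 23, 19]

Final heap: [40, 40, 23, 6, 23, 19]


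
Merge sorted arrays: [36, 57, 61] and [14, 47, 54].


Take 14 from B
Take 36 from A
Take 47 from B
Take 54 from B

Merged: [14, 36, 47, 54, 57, 61]


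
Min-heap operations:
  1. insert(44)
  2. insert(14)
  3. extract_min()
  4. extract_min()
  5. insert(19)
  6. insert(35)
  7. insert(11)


insert(44) -> [44]
insert(14) -> [14, 44]
extract_min()->14, [44]
extract_min()->44, []
insert(19) -> [19]
insert(35) -> [19, 35]
insert(11) -> [11, 35, 19]

Final heap: [11, 35, 19]


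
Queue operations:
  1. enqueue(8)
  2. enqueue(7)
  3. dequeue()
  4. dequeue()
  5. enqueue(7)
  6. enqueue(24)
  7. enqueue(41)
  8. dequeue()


enqueue(8) -> [8]
enqueue(7) -> [8, 7]
dequeue()->8, [7]
dequeue()->7, []
enqueue(7) -> [7]
enqueue(24) -> [7, 24]
enqueue(41) -> [7, 24, 41]
dequeue()->7, [24, 41]

Final queue: [24, 41]


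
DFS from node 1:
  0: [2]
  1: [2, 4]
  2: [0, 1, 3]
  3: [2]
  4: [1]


Visit 1, push [4, 2]
Visit 2, push [3, 0]
Visit 0, push []
Visit 3, push []
Visit 4, push []

DFS order: [1, 2, 0, 3, 4]


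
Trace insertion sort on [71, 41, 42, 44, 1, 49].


Initial: [71, 41, 42, 44, 1, 49]
Insert 41: [41, 71, 42, 44, 1, 49]
Insert 42: [41, 42, 71, 44, 1, 49]
Insert 44: [41, 42, 44, 71, 1, 49]
Insert 1: [1, 41, 42, 44, 71, 49]
Insert 49: [1, 41, 42, 44, 49, 71]

Sorted: [1, 41, 42, 44, 49, 71]


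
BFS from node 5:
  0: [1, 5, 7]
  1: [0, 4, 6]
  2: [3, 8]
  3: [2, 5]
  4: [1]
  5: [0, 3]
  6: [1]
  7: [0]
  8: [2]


Visit 5, enqueue [0, 3]
Visit 0, enqueue [1, 7]
Visit 3, enqueue [2]
Visit 1, enqueue [4, 6]
Visit 7, enqueue []
Visit 2, enqueue [8]
Visit 4, enqueue []
Visit 6, enqueue []
Visit 8, enqueue []

BFS order: [5, 0, 3, 1, 7, 2, 4, 6, 8]


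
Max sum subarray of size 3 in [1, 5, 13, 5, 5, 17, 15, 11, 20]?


[0:3]: 19
[1:4]: 23
[2:5]: 23
[3:6]: 27
[4:7]: 37
[5:8]: 43
[6:9]: 46

Max: 46 at [6:9]


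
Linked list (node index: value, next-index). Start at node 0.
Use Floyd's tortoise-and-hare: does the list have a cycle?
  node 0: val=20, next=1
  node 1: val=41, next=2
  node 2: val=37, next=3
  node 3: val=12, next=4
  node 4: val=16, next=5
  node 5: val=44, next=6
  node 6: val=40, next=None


Floyd's tortoise (slow, +1) and hare (fast, +2):
  init: slow=0, fast=0
  step 1: slow=1, fast=2
  step 2: slow=2, fast=4
  step 3: slow=3, fast=6
  step 4: fast -> None, no cycle

Cycle: no


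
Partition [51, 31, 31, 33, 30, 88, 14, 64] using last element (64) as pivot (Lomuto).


Pivot: 64
  51 <= 64: advance i (no swap)
  31 <= 64: advance i (no swap)
  31 <= 64: advance i (no swap)
  33 <= 64: advance i (no swap)
  30 <= 64: advance i (no swap)
  14 <= 64: swap -> [51, 31, 31, 33, 30, 14, 88, 64]
Place pivot at 6: [51, 31, 31, 33, 30, 14, 64, 88]

Partitioned: [51, 31, 31, 33, 30, 14, 64, 88]


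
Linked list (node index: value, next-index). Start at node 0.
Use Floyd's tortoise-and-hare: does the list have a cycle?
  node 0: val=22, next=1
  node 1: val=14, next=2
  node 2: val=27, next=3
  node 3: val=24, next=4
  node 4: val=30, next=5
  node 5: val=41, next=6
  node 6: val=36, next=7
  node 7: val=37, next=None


Floyd's tortoise (slow, +1) and hare (fast, +2):
  init: slow=0, fast=0
  step 1: slow=1, fast=2
  step 2: slow=2, fast=4
  step 3: slow=3, fast=6
  step 4: fast 6->7->None, no cycle

Cycle: no


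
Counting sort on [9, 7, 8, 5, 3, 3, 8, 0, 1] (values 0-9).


Input: [9, 7, 8, 5, 3, 3, 8, 0, 1]
Counts: [1, 1, 0, 2, 0, 1, 0, 1, 2, 1]

Sorted: [0, 1, 3, 3, 5, 7, 8, 8, 9]


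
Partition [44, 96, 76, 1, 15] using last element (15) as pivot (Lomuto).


Pivot: 15
  1 <= 15: swap -> [1, 96, 76, 44, 15]
Place pivot at 1: [1, 15, 76, 44, 96]

Partitioned: [1, 15, 76, 44, 96]


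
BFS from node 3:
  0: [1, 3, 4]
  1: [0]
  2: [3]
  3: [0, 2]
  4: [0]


Visit 3, enqueue [0, 2]
Visit 0, enqueue [1, 4]
Visit 2, enqueue []
Visit 1, enqueue []
Visit 4, enqueue []

BFS order: [3, 0, 2, 1, 4]


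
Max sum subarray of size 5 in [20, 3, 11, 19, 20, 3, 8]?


[0:5]: 73
[1:6]: 56
[2:7]: 61

Max: 73 at [0:5]


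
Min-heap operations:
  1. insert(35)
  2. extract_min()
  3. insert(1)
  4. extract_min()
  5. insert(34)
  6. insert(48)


insert(35) -> [35]
extract_min()->35, []
insert(1) -> [1]
extract_min()->1, []
insert(34) -> [34]
insert(48) -> [34, 48]

Final heap: [34, 48]


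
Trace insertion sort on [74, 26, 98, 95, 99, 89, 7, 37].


Initial: [74, 26, 98, 95, 99, 89, 7, 37]
Insert 26: [26, 74, 98, 95, 99, 89, 7, 37]
Insert 98: [26, 74, 98, 95, 99, 89, 7, 37]
Insert 95: [26, 74, 95, 98, 99, 89, 7, 37]
Insert 99: [26, 74, 95, 98, 99, 89, 7, 37]
Insert 89: [26, 74, 89, 95, 98, 99, 7, 37]
Insert 7: [7, 26, 74, 89, 95, 98, 99, 37]
Insert 37: [7, 26, 37, 74, 89, 95, 98, 99]

Sorted: [7, 26, 37, 74, 89, 95, 98, 99]


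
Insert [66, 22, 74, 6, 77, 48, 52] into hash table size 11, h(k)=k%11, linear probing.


Insert 66: h=0 -> slot 0
Insert 22: h=0, 1 probes -> slot 1
Insert 74: h=8 -> slot 8
Insert 6: h=6 -> slot 6
Insert 77: h=0, 2 probes -> slot 2
Insert 48: h=4 -> slot 4
Insert 52: h=8, 1 probes -> slot 9

Table: [66, 22, 77, None, 48, None, 6, None, 74, 52, None]


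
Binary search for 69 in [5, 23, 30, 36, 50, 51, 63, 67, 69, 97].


Step 1: lo=0, hi=9, mid=4, val=50
Step 2: lo=5, hi=9, mid=7, val=67
Step 3: lo=8, hi=9, mid=8, val=69

Found at index 8


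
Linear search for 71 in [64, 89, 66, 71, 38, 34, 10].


i=0: 64!=71
i=1: 89!=71
i=2: 66!=71
i=3: 71==71 found!

Found at 3, 4 comps


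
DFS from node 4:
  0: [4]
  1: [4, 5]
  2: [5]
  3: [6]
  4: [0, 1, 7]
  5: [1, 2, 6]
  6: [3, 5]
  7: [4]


Visit 4, push [7, 1, 0]
Visit 0, push []
Visit 1, push [5]
Visit 5, push [6, 2]
Visit 2, push []
Visit 6, push [3]
Visit 3, push []
Visit 7, push []

DFS order: [4, 0, 1, 5, 2, 6, 3, 7]


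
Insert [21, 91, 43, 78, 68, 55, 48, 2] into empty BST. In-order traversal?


Insert 21: root
Insert 91: R from 21
Insert 43: R from 21 -> L from 91
Insert 78: R from 21 -> L from 91 -> R from 43
Insert 68: R from 21 -> L from 91 -> R from 43 -> L from 78
Insert 55: R from 21 -> L from 91 -> R from 43 -> L from 78 -> L from 68
Insert 48: R from 21 -> L from 91 -> R from 43 -> L from 78 -> L from 68 -> L from 55
Insert 2: L from 21

In-order: [2, 21, 43, 48, 55, 68, 78, 91]


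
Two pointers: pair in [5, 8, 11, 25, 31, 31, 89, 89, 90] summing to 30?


lo=0(5)+hi=8(90)=95
lo=0(5)+hi=7(89)=94
lo=0(5)+hi=6(89)=94
lo=0(5)+hi=5(31)=36
lo=0(5)+hi=4(31)=36
lo=0(5)+hi=3(25)=30

Yes: 5+25=30


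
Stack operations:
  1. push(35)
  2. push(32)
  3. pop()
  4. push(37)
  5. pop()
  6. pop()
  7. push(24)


push(35) -> [35]
push(32) -> [35, 32]
pop()->32, [35]
push(37) -> [35, 37]
pop()->37, [35]
pop()->35, []
push(24) -> [24]

Final stack: [24]
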